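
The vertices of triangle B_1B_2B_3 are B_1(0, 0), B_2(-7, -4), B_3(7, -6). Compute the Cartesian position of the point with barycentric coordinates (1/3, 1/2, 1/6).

M = (1/3)·B_1 + (1/2)·B_2 + (1/6)·B_3.
x-coordinate: (1/3)·0 + (1/2)·(-7) + (1/6)·7 = -7/3.
y-coordinate: (1/3)·0 + (1/2)·(-4) + (1/6)·(-6) = -3.

(-7/3, -3)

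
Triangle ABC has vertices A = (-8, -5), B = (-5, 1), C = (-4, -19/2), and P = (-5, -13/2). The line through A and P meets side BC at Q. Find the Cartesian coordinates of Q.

Barycentric coordinates of P with respect to ABC: (1/5, 1/5, 3/5).
On side BC the A-coordinate is zero; dropping P's A-weight 1/5 and renormalizing the remaining 1/5 : 3/5 gives weights 1/4, 3/4 on B, C.
Q = (1/4)·(-5, 1) + (3/4)·(-4, -19/2) = (-17/4, -55/8).

(-17/4, -55/8)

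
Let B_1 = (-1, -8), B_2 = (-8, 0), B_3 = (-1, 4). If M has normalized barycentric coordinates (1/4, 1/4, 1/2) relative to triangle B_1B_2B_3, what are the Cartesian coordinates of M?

M = (1/4)·B_1 + (1/4)·B_2 + (1/2)·B_3.
x-coordinate: (1/4)·(-1) + (1/4)·(-8) + (1/2)·(-1) = -11/4.
y-coordinate: (1/4)·(-8) + (1/4)·0 + (1/2)·4 = 0.

(-11/4, 0)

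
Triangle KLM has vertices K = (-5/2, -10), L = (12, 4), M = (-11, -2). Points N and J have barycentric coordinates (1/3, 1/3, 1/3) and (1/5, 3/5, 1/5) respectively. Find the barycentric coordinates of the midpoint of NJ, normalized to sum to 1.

Since both coordinate triples sum to 1, the midpoint's barycentrics are the componentwise average.
(1/3+1/5)/2 = 4/15; similarly 7/15 and 4/15.

(4/15, 7/15, 4/15)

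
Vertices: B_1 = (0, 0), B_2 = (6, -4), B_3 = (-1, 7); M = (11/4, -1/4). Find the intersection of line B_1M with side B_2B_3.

Barycentric coordinates of M with respect to B_1B_2B_3: (1/4, 1/2, 1/4).
On side B_2B_3 the B_1-coordinate is zero; dropping M's B_1-weight 1/4 and renormalizing the remaining 1/2 : 1/4 gives weights 2/3, 1/3 on B_2, B_3.
N = (2/3)·(6, -4) + (1/3)·(-1, 7) = (11/3, -1/3).

(11/3, -1/3)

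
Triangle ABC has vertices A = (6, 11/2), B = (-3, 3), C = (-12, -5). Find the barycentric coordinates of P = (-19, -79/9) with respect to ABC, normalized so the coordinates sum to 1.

(-4/9, 1/9, 4/3)

Signed area of the reference triangle: [ABC] = ½·(6·(3−(-5)) + (-3)·(-5−(11/2)) + (-12)·(11/2−3)) = ½·(48 + 63/2 − 30) = 99/4.
[PBC] = ½·((-19)·(3−(-5)) + (-3)·(-5−(-79/9)) + (-12)·(-79/9−3)) = ½·(-152 − 34/3 + 424/3) = -11, so the A-coordinate is (-11)/(99/4) = -4/9.
[APC] = ½·(6·(-79/9−(-5)) + (-19)·(-5−(11/2)) + (-12)·(11/2−(-79/9))) = ½·(-68/3 + 399/2 − 514/3) = 11/4, so the B-coordinate is 1/9.
[ABP] = ½·(6·(3−(-79/9)) + (-3)·(-79/9−(11/2)) + (-19)·(11/2−3)) = ½·(212/3 + 257/6 − 95/2) = 33, so the C-coordinate is 4/3.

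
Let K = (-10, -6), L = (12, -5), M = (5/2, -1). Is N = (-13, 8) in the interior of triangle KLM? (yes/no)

no

Barycentric coordinates of N: (-47/195, -76/39, 622/195).
The three coordinates are negative, negative, positive; a point is interior exactly when all three are positive.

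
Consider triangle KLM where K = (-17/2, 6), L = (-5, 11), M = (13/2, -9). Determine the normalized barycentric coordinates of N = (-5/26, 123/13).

(-8/13, 18/13, 3/13)

Signed area of the reference triangle: [KLM] = ½·((-17/2)·(11−(-9)) + (-5)·(-9−6) + (13/2)·(6−11)) = ½·(-170 + 75 − 65/2) = -255/4.
[NLM] = ½·((-5/26)·(11−(-9)) + (-5)·(-9−(123/13)) + (13/2)·(123/13−11)) = ½·(-50/13 + 1200/13 − 10) = 510/13, so the K-coordinate is (510/13)/(-255/4) = -8/13.
[KNM] = ½·((-17/2)·(123/13−(-9)) + (-5/26)·(-9−6) + (13/2)·(6−(123/13))) = ½·(-2040/13 + 75/26 − 45/2) = -2295/26, so the L-coordinate is 18/13.
[KLN] = ½·((-17/2)·(11−(123/13)) + (-5)·(123/13−6) + (-5/26)·(6−11)) = ½·(-170/13 − 225/13 + 25/26) = -765/52, so the M-coordinate is 3/13.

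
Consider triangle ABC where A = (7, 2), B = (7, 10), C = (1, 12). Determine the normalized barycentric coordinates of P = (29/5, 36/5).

Signed area of the reference triangle: [ABC] = ½·(7·(10−12) + 7·(12−2) + 1·(2−10)) = ½·(-14 + 70 − 8) = 24.
[PBC] = ½·((29/5)·(10−12) + 7·(12−(36/5)) + 1·(36/5−10)) = ½·(-58/5 + 168/5 − 14/5) = 48/5, so the A-coordinate is (48/5)/24 = 2/5.
[APC] = ½·(7·(36/5−12) + (29/5)·(12−2) + 1·(2−(36/5))) = ½·(-168/5 + 58 − 26/5) = 48/5, so the B-coordinate is 2/5.
[ABP] = ½·(7·(10−(36/5)) + 7·(36/5−2) + (29/5)·(2−10)) = ½·(98/5 + 182/5 − 232/5) = 24/5, so the C-coordinate is 1/5.

(2/5, 2/5, 1/5)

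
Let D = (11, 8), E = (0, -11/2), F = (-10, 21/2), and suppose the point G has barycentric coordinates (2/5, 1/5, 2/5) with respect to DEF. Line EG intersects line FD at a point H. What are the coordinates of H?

(1/2, 37/4)

Line EG meets FD where the E-coordinate vanishes; zeroing G's E-weight and renormalizing leaves F, D-weights 2/5 : 2/5 → (1/2, 1/2).
So H = (1/2)·F + (1/2)·D = (1/2, 37/4).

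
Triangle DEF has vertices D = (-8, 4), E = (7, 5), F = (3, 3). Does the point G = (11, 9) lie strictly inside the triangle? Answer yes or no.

no

Barycentric coordinates of G: (4/13, 37/13, -28/13).
The three coordinates are positive, positive, negative; a point is interior exactly when all three are positive.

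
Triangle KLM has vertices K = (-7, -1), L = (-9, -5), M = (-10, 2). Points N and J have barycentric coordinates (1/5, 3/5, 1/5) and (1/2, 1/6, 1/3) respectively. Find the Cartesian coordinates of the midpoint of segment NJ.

Barycentric coordinates of the midpoint are the average: (7/20, 23/60, 4/15).
Converting: (7/20)·K + (23/60)·L + (4/15)·M = (-257/30, -26/15).

(-257/30, -26/15)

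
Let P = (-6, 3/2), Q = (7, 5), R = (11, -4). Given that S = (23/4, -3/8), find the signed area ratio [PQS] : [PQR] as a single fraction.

[PQR] = ½·((-6)·(5−(-4)) + 7·(-4−(3/2)) + 11·(3/2−5)) = ½·(-54 − 77/2 − 77/2) = -131/2.
[PQS] = ½·((-6)·(5−(-3/8)) + 7·(-3/8−(3/2)) + (23/4)·(3/2−5)) = ½·(-129/4 − 105/8 − 161/8) = -131/4, so the ratio is (-131/4)/(-131/2) = 1/2.

1/2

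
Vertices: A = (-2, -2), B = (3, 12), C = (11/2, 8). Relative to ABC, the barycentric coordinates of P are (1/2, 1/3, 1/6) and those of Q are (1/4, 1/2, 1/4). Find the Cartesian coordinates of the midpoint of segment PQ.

(79/48, 71/12)

Barycentric coordinates of the midpoint are the average: (3/8, 5/12, 5/24).
Converting: (3/8)·A + (5/12)·B + (5/24)·C = (79/48, 71/12).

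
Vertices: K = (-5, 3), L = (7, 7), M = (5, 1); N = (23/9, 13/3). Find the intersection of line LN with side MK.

(-1, 11/5)

Barycentric coordinates of N with respect to KLM: (1/3, 4/9, 2/9).
On side MK the L-coordinate is zero; dropping N's L-weight 4/9 and renormalizing the remaining 2/9 : 1/3 gives weights 2/5, 3/5 on M, K.
J = (2/5)·(5, 1) + (3/5)·(-5, 3) = (-1, 11/5).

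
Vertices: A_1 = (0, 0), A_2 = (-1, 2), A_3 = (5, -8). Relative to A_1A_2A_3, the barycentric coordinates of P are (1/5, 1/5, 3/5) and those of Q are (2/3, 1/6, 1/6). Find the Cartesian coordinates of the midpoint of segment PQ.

Barycentric coordinates of the midpoint are the average: (13/30, 11/60, 23/60).
Converting: (13/30)·A_1 + (11/60)·A_2 + (23/60)·A_3 = (26/15, -27/10).

(26/15, -27/10)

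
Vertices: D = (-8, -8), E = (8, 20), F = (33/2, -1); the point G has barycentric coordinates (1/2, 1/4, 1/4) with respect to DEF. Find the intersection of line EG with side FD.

(1/6, -17/3)

Line EG meets FD where the E-coordinate vanishes; zeroing G's E-weight and renormalizing leaves F, D-weights 1/4 : 1/2 → (1/3, 2/3).
So H = (1/3)·F + (2/3)·D = (1/6, -17/3).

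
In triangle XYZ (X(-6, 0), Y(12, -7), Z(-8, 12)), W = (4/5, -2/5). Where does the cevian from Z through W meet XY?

(3, -7/2)

Barycentric coordinates of W with respect to XYZ: (2/5, 2/5, 1/5).
On side XY the Z-coordinate is zero; dropping W's Z-weight 1/5 and renormalizing the remaining 2/5 : 2/5 gives weights 1/2, 1/2 on X, Y.
V = (1/2)·(-6, 0) + (1/2)·(12, -7) = (3, -7/2).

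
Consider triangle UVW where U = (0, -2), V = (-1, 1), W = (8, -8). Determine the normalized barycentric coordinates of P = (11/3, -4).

(1/6, 1/3, 1/2)

Signed area of the reference triangle: [UVW] = ½·(0·(1−(-8)) + (-1)·(-8−(-2)) + 8·(-2−1)) = ½·(0 + 6 − 24) = -9.
[PVW] = ½·((11/3)·(1−(-8)) + (-1)·(-8−(-4)) + 8·(-4−1)) = ½·(33 + 4 − 40) = -3/2, so the U-coordinate is (-3/2)/(-9) = 1/6.
[UPW] = ½·(0·(-4−(-8)) + (11/3)·(-8−(-2)) + 8·(-2−(-4))) = ½·(0 − 22 + 16) = -3, so the V-coordinate is 1/3.
[UVP] = ½·(0·(1−(-4)) + (-1)·(-4−(-2)) + (11/3)·(-2−1)) = ½·(0 + 2 − 11) = -9/2, so the W-coordinate is 1/2.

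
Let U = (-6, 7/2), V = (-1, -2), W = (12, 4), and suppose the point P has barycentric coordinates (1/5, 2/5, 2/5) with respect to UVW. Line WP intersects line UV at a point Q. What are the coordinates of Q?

Line WP meets UV where the W-coordinate vanishes; zeroing P's W-weight and renormalizing leaves U, V-weights 1/5 : 2/5 → (1/3, 2/3).
So Q = (1/3)·U + (2/3)·V = (-8/3, -1/6).

(-8/3, -1/6)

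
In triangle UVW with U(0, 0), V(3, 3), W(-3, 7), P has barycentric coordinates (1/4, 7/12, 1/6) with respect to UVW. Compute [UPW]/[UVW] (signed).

7/12

The signed ratio [UPW]/[UVW] equals the barycentric coordinate of P at vertex V, which is 7/12.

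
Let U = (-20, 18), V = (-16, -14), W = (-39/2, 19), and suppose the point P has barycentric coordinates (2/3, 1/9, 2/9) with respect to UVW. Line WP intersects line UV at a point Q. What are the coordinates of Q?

(-136/7, 94/7)

Line WP meets UV where the W-coordinate vanishes; zeroing P's W-weight and renormalizing leaves U, V-weights 2/3 : 1/9 → (6/7, 1/7).
So Q = (6/7)·U + (1/7)·V = (-136/7, 94/7).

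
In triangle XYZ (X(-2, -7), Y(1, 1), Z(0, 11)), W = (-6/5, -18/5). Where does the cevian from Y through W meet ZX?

(-7/4, -19/4)

Barycentric coordinates of W with respect to XYZ: (7/10, 1/5, 1/10).
On side ZX the Y-coordinate is zero; dropping W's Y-weight 1/5 and renormalizing the remaining 1/10 : 7/10 gives weights 1/8, 7/8 on Z, X.
V = (1/8)·(0, 11) + (7/8)·(-2, -7) = (-7/4, -19/4).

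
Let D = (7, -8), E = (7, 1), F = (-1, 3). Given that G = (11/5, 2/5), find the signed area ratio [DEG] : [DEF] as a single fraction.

[DEF] = ½·(7·(1−3) + 7·(3−(-8)) + (-1)·(-8−1)) = ½·(-14 + 77 + 9) = 36.
[DEG] = ½·(7·(1−(2/5)) + 7·(2/5−(-8)) + (11/5)·(-8−1)) = ½·(21/5 + 294/5 − 99/5) = 108/5, so the ratio is (108/5)/36 = 3/5.

3/5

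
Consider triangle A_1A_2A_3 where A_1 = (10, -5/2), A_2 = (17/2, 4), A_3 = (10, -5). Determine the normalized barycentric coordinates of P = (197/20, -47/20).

Signed area of the reference triangle: [A_1A_2A_3] = ½·(10·(4−(-5)) + (17/2)·(-5−(-5/2)) + 10·(-5/2−4)) = ½·(90 − 85/4 − 65) = 15/8.
[PA_2A_3] = ½·((197/20)·(4−(-5)) + (17/2)·(-5−(-47/20)) + 10·(-47/20−4)) = ½·(1773/20 − 901/40 − 127/2) = 21/16, so the A_1-coordinate is (21/16)/(15/8) = 7/10.
[A_1PA_3] = ½·(10·(-47/20−(-5)) + (197/20)·(-5−(-5/2)) + 10·(-5/2−(-47/20))) = ½·(53/2 − 197/8 − 3/2) = 3/16, so the A_2-coordinate is 1/10.
[A_1A_2P] = ½·(10·(4−(-47/20)) + (17/2)·(-47/20−(-5/2)) + (197/20)·(-5/2−4)) = ½·(127/2 + 51/40 − 2561/40) = 3/8, so the A_3-coordinate is 1/5.
Check: 7/10 + 1/10 + 1/5 = 1.

(7/10, 1/10, 1/5)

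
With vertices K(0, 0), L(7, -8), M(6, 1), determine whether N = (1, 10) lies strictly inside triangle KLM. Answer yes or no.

Barycentric coordinates of N: (36/55, -59/55, 78/55).
The three coordinates are positive, negative, positive; a point is interior exactly when all three are positive.

no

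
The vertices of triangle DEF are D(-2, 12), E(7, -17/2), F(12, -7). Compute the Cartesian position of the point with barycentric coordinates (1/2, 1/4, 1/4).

G = (1/2)·D + (1/4)·E + (1/4)·F.
x-coordinate: (1/2)·(-2) + (1/4)·7 + (1/4)·12 = 15/4.
y-coordinate: (1/2)·12 + (1/4)·(-17/2) + (1/4)·(-7) = 17/8.

(15/4, 17/8)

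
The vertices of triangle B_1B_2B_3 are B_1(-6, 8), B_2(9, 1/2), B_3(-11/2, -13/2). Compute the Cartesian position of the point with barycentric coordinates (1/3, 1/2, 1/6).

(19/12, 11/6)

M = (1/3)·B_1 + (1/2)·B_2 + (1/6)·B_3.
x-coordinate: (1/3)·(-6) + (1/2)·9 + (1/6)·(-11/2) = 19/12.
y-coordinate: (1/3)·8 + (1/2)·(1/2) + (1/6)·(-13/2) = 11/6.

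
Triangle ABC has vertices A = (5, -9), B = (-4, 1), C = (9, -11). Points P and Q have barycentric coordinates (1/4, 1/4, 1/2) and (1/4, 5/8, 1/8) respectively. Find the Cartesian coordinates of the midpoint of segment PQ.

Barycentric coordinates of the midpoint are the average: (1/4, 7/16, 5/16).
Converting: (1/4)·A + (7/16)·B + (5/16)·C = (37/16, -21/4).

(37/16, -21/4)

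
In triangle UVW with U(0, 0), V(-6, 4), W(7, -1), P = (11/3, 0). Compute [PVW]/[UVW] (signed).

1/6

[UVW] = ½·(0·(4−(-1)) + (-6)·(-1−0) + 7·(0−4)) = ½·(0 + 6 − 28) = -11.
[PVW] = ½·((11/3)·(4−(-1)) + (-6)·(-1−0) + 7·(0−4)) = ½·(55/3 + 6 − 28) = -11/6, so the ratio is (-11/6)/(-11) = 1/6.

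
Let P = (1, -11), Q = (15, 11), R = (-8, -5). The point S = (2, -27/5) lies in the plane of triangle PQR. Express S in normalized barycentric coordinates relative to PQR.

Signed area of the reference triangle: [PQR] = ½·(1·(11−(-5)) + 15·(-5−(-11)) + (-8)·(-11−11)) = ½·(16 + 90 + 176) = 141.
[SQR] = ½·(2·(11−(-5)) + 15·(-5−(-27/5)) + (-8)·(-27/5−11)) = ½·(32 + 6 + 656/5) = 423/5, so the P-coordinate is (423/5)/141 = 3/5.
[PSR] = ½·(1·(-27/5−(-5)) + 2·(-5−(-11)) + (-8)·(-11−(-27/5))) = ½·(-2/5 + 12 + 224/5) = 141/5, so the Q-coordinate is 1/5.
[PQS] = ½·(1·(11−(-27/5)) + 15·(-27/5−(-11)) + 2·(-11−11)) = ½·(82/5 + 84 − 44) = 141/5, so the R-coordinate is 1/5.
Check: 3/5 + 1/5 + 1/5 = 1.

(3/5, 1/5, 1/5)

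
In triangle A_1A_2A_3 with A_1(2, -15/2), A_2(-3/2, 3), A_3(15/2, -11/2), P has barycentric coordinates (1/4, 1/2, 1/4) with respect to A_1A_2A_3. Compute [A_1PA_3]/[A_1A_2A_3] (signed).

1/2

The signed ratio [A_1PA_3]/[A_1A_2A_3] equals the barycentric coordinate of P at vertex A_2, which is 1/2.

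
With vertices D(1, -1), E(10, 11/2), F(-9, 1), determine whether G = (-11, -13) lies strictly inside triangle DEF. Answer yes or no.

no

Barycentric coordinates of G: (257/83, -144/83, -30/83).
The three coordinates are positive, negative, negative; a point is interior exactly when all three are positive.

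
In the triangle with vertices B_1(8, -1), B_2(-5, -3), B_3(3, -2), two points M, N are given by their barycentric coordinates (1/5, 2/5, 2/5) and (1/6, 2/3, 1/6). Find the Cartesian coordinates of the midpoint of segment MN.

Barycentric coordinates of the midpoint are the average: (11/60, 8/15, 17/60).
Converting: (11/60)·B_1 + (8/15)·B_2 + (17/60)·B_3 = (-7/20, -47/20).

(-7/20, -47/20)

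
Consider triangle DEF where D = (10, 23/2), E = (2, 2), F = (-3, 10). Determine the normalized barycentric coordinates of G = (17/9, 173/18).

(1/3, 1/9, 5/9)

Signed area of the reference triangle: [DEF] = ½·(10·(2−10) + 2·(10−(23/2)) + (-3)·(23/2−2)) = ½·(-80 − 3 − 57/2) = -223/4.
[GEF] = ½·((17/9)·(2−10) + 2·(10−(173/18)) + (-3)·(173/18−2)) = ½·(-136/9 + 7/9 − 137/6) = -223/12, so the D-coordinate is (-223/12)/(-223/4) = 1/3.
[DGF] = ½·(10·(173/18−10) + (17/9)·(10−(23/2)) + (-3)·(23/2−(173/18))) = ½·(-35/9 − 17/6 − 17/3) = -223/36, so the E-coordinate is 1/9.
[DEG] = ½·(10·(2−(173/18)) + 2·(173/18−(23/2)) + (17/9)·(23/2−2)) = ½·(-685/9 − 34/9 + 323/18) = -1115/36, so the F-coordinate is 5/9.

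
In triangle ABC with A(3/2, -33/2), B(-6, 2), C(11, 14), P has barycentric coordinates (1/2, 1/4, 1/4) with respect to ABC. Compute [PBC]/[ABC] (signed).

The signed ratio [PBC]/[ABC] equals the barycentric coordinate of P at vertex A, which is 1/2.

1/2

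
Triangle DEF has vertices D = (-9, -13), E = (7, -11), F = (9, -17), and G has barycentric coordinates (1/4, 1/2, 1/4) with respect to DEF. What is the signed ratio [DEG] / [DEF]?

The signed ratio [DEG]/[DEF] equals the barycentric coordinate of G at vertex F, which is 1/4.

1/4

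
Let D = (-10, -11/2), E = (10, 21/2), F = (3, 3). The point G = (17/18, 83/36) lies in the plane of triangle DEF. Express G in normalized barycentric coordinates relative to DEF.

Signed area of the reference triangle: [DEF] = ½·((-10)·(21/2−3) + 10·(3−(-11/2)) + 3·(-11/2−(21/2))) = ½·(-75 + 85 − 48) = -19.
[GEF] = ½·((17/18)·(21/2−3) + 10·(3−(83/36)) + 3·(83/36−(21/2))) = ½·(85/12 + 125/18 − 295/12) = -95/18, so the D-coordinate is (-95/18)/(-19) = 5/18.
[DGF] = ½·((-10)·(83/36−3) + (17/18)·(3−(-11/2)) + 3·(-11/2−(83/36))) = ½·(125/18 + 289/36 − 281/12) = -38/9, so the E-coordinate is 2/9.
[DEG] = ½·((-10)·(21/2−(83/36)) + 10·(83/36−(-11/2)) + (17/18)·(-11/2−(21/2))) = ½·(-1475/18 + 1405/18 − 136/9) = -19/2, so the F-coordinate is 1/2.

(5/18, 2/9, 1/2)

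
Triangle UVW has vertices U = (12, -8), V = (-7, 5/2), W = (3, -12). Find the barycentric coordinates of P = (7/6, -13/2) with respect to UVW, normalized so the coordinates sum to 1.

(1/6, 1/3, 1/2)

Signed area of the reference triangle: [UVW] = ½·(12·(5/2−(-12)) + (-7)·(-12−(-8)) + 3·(-8−(5/2))) = ½·(174 + 28 − 63/2) = 341/4.
[PVW] = ½·((7/6)·(5/2−(-12)) + (-7)·(-12−(-13/2)) + 3·(-13/2−(5/2))) = ½·(203/12 + 77/2 − 27) = 341/24, so the U-coordinate is (341/24)/(341/4) = 1/6.
[UPW] = ½·(12·(-13/2−(-12)) + (7/6)·(-12−(-8)) + 3·(-8−(-13/2))) = ½·(66 − 14/3 − 9/2) = 341/12, so the V-coordinate is 1/3.
[UVP] = ½·(12·(5/2−(-13/2)) + (-7)·(-13/2−(-8)) + (7/6)·(-8−(5/2))) = ½·(108 − 21/2 − 49/4) = 341/8, so the W-coordinate is 1/2.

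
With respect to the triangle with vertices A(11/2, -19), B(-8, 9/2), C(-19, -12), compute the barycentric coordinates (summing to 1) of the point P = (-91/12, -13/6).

(1/6, 2/3, 1/6)

Signed area of the reference triangle: [ABC] = ½·((11/2)·(9/2−(-12)) + (-8)·(-12−(-19)) + (-19)·(-19−(9/2))) = ½·(363/4 − 56 + 893/2) = 1925/8.
[PBC] = ½·((-91/12)·(9/2−(-12)) + (-8)·(-12−(-13/6)) + (-19)·(-13/6−(9/2))) = ½·(-1001/8 + 236/3 + 380/3) = 1925/48, so the A-coordinate is (1925/48)/(1925/8) = 1/6.
[APC] = ½·((11/2)·(-13/6−(-12)) + (-91/12)·(-12−(-19)) + (-19)·(-19−(-13/6))) = ½·(649/12 − 637/12 + 1919/6) = 1925/12, so the B-coordinate is 2/3.
[ABP] = ½·((11/2)·(9/2−(-13/6)) + (-8)·(-13/6−(-19)) + (-91/12)·(-19−(9/2))) = ½·(110/3 − 404/3 + 4277/24) = 1925/48, so the C-coordinate is 1/6.
Check: 1/6 + 2/3 + 1/6 = 1.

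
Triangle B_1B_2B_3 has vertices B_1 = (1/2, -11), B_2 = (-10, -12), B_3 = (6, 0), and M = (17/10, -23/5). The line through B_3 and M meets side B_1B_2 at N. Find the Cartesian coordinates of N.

Barycentric coordinates of M with respect to B_1B_2B_3: (1/5, 1/5, 3/5).
On side B_1B_2 the B_3-coordinate is zero; dropping M's B_3-weight 3/5 and renormalizing the remaining 1/5 : 1/5 gives weights 1/2, 1/2 on B_1, B_2.
N = (1/2)·(1/2, -11) + (1/2)·(-10, -12) = (-19/4, -23/2).

(-19/4, -23/2)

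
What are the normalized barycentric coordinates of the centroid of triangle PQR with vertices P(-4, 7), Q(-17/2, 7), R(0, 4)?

The centroid is the average of the vertices, so each weight is 1/3.

(1/3, 1/3, 1/3)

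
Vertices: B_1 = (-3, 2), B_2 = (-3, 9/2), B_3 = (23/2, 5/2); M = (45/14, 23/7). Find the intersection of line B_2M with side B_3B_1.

(63/8, 19/8)

Barycentric coordinates of M with respect to B_1B_2B_3: (1/7, 3/7, 3/7).
On side B_3B_1 the B_2-coordinate is zero; dropping M's B_2-weight 3/7 and renormalizing the remaining 3/7 : 1/7 gives weights 3/4, 1/4 on B_3, B_1.
N = (3/4)·(23/2, 5/2) + (1/4)·(-3, 2) = (63/8, 19/8).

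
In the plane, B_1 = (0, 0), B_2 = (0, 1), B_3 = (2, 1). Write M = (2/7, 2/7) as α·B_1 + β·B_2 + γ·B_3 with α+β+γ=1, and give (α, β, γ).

(5/7, 1/7, 1/7)

Signed area of the reference triangle: [B_1B_2B_3] = ½·(0·(1−1) + 0·(1−0) + 2·(0−1)) = ½·(0 + 0 − 2) = -1.
[MB_2B_3] = ½·((2/7)·(1−1) + 0·(1−(2/7)) + 2·(2/7−1)) = ½·(0 + 0 − 10/7) = -5/7, so the B_1-coordinate is (-5/7)/(-1) = 5/7.
[B_1MB_3] = ½·(0·(2/7−1) + (2/7)·(1−0) + 2·(0−(2/7))) = ½·(0 + 2/7 − 4/7) = -1/7, so the B_2-coordinate is 1/7.
[B_1B_2M] = ½·(0·(1−(2/7)) + 0·(2/7−0) + (2/7)·(0−1)) = ½·(0 + 0 − 2/7) = -1/7, so the B_3-coordinate is 1/7.
Check: 5/7 + 1/7 + 1/7 = 1.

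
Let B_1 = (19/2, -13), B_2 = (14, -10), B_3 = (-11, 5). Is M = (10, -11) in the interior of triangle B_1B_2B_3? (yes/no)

Barycentric coordinates of M: (34/57, 20/57, 1/19).
The three coordinates are positive, positive, positive; a point is interior exactly when all three are positive.

yes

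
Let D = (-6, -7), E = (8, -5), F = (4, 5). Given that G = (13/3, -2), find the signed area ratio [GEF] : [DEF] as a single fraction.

[DEF] = ½·((-6)·(-5−5) + 8·(5−(-7)) + 4·(-7−(-5))) = ½·(60 + 96 − 8) = 74.
[GEF] = ½·((13/3)·(-5−5) + 8·(5−(-2)) + 4·(-2−(-5))) = ½·(-130/3 + 56 + 12) = 37/3, so the ratio is (37/3)/74 = 1/6.

1/6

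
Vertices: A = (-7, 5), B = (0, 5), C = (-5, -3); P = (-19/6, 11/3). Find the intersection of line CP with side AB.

Barycentric coordinates of P with respect to ABC: (1/3, 1/2, 1/6).
On side AB the C-coordinate is zero; dropping P's C-weight 1/6 and renormalizing the remaining 1/3 : 1/2 gives weights 2/5, 3/5 on A, B.
Q = (2/5)·(-7, 5) + (3/5)·(0, 5) = (-14/5, 5).

(-14/5, 5)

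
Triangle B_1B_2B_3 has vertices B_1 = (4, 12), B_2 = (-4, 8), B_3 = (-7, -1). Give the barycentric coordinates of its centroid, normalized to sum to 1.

The centroid is the average of the vertices, so each weight is 1/3.

(1/3, 1/3, 1/3)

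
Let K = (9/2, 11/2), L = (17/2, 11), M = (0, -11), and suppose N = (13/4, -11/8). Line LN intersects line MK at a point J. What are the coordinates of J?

Barycentric coordinates of N with respect to KLM: (1/4, 1/4, 1/2).
On side MK the L-coordinate is zero; dropping N's L-weight 1/4 and renormalizing the remaining 1/2 : 1/4 gives weights 2/3, 1/3 on M, K.
J = (2/3)·(0, -11) + (1/3)·(9/2, 11/2) = (3/2, -11/2).

(3/2, -11/2)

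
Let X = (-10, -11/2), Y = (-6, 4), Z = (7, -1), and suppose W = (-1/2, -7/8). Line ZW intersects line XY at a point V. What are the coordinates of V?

Barycentric coordinates of W with respect to XYZ: (1/4, 1/4, 1/2).
On side XY the Z-coordinate is zero; dropping W's Z-weight 1/2 and renormalizing the remaining 1/4 : 1/4 gives weights 1/2, 1/2 on X, Y.
V = (1/2)·(-10, -11/2) + (1/2)·(-6, 4) = (-8, -3/4).

(-8, -3/4)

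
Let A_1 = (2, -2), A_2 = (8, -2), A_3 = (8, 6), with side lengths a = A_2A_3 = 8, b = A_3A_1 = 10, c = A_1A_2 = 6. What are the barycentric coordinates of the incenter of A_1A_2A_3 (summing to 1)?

The incenter has barycentric coordinates proportional to the opposite side lengths: (8 : 10 : 6).
Normalizing by 8+10+6 = 24 gives (1/3, 5/12, 1/4).

(1/3, 5/12, 1/4)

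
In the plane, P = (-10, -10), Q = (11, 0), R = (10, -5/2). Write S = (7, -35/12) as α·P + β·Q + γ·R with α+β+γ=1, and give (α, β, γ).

Signed area of the reference triangle: [PQR] = ½·((-10)·(0−(-5/2)) + 11·(-5/2−(-10)) + 10·(-10−0)) = ½·(-25 + 165/2 − 100) = -85/4.
[SQR] = ½·(7·(0−(-5/2)) + 11·(-5/2−(-35/12)) + 10·(-35/12−0)) = ½·(35/2 + 55/12 − 175/6) = -85/24, so the P-coordinate is (-85/24)/(-85/4) = 1/6.
[PSR] = ½·((-10)·(-35/12−(-5/2)) + 7·(-5/2−(-10)) + 10·(-10−(-35/12))) = ½·(25/6 + 105/2 − 425/6) = -85/12, so the Q-coordinate is 1/3.
[PQS] = ½·((-10)·(0−(-35/12)) + 11·(-35/12−(-10)) + 7·(-10−0)) = ½·(-175/6 + 935/12 − 70) = -85/8, so the R-coordinate is 1/2.

(1/6, 1/3, 1/2)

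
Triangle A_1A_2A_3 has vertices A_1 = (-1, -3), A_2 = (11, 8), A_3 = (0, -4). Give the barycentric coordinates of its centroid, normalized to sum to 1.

(1/3, 1/3, 1/3)

The centroid is the average of the vertices, so each weight is 1/3.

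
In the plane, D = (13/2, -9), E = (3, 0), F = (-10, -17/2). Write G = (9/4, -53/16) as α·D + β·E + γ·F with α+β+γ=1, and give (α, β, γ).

(1/4, 5/8, 1/8)

Signed area of the reference triangle: [DEF] = ½·((13/2)·(0−(-17/2)) + 3·(-17/2−(-9)) + (-10)·(-9−0)) = ½·(221/4 + 3/2 + 90) = 587/8.
[GEF] = ½·((9/4)·(0−(-17/2)) + 3·(-17/2−(-53/16)) + (-10)·(-53/16−0)) = ½·(153/8 − 249/16 + 265/8) = 587/32, so the D-coordinate is (587/32)/(587/8) = 1/4.
[DGF] = ½·((13/2)·(-53/16−(-17/2)) + (9/4)·(-17/2−(-9)) + (-10)·(-9−(-53/16))) = ½·(1079/32 + 9/8 + 455/8) = 2935/64, so the E-coordinate is 5/8.
[DEG] = ½·((13/2)·(0−(-53/16)) + 3·(-53/16−(-9)) + (9/4)·(-9−0)) = ½·(689/32 + 273/16 − 81/4) = 587/64, so the F-coordinate is 1/8.
Check: 1/4 + 5/8 + 1/8 = 1.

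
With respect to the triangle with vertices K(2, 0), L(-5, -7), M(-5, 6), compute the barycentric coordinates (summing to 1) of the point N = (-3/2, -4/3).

Signed area of the reference triangle: [KLM] = ½·(2·(-7−6) + (-5)·(6−0) + (-5)·(0−(-7))) = ½·(-26 − 30 − 35) = -91/2.
[NLM] = ½·((-3/2)·(-7−6) + (-5)·(6−(-4/3)) + (-5)·(-4/3−(-7))) = ½·(39/2 − 110/3 − 85/3) = -91/4, so the K-coordinate is (-91/4)/(-91/2) = 1/2.
[KNM] = ½·(2·(-4/3−6) + (-3/2)·(6−0) + (-5)·(0−(-4/3))) = ½·(-44/3 − 9 − 20/3) = -91/6, so the L-coordinate is 1/3.
[KLN] = ½·(2·(-7−(-4/3)) + (-5)·(-4/3−0) + (-3/2)·(0−(-7))) = ½·(-34/3 + 20/3 − 21/2) = -91/12, so the M-coordinate is 1/6.

(1/2, 1/3, 1/6)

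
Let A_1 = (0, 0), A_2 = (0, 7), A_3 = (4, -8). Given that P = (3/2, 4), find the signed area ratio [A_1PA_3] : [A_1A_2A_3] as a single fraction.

1

[A_1A_2A_3] = ½·(0·(7−(-8)) + 0·(-8−0) + 4·(0−7)) = ½·(0 + 0 − 28) = -14.
[A_1PA_3] = ½·(0·(4−(-8)) + (3/2)·(-8−0) + 4·(0−4)) = ½·(0 − 12 − 16) = -14, so the ratio is (-14)/(-14) = 1.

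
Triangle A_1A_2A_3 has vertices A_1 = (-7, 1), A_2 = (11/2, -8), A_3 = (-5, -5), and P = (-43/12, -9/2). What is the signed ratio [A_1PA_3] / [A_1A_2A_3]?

1/6

[A_1A_2A_3] = ½·((-7)·(-8−(-5)) + (11/2)·(-5−1) + (-5)·(1−(-8))) = ½·(21 − 33 − 45) = -57/2.
[A_1PA_3] = ½·((-7)·(-9/2−(-5)) + (-43/12)·(-5−1) + (-5)·(1−(-9/2))) = ½·(-7/2 + 43/2 − 55/2) = -19/4, so the ratio is (-19/4)/(-57/2) = 1/6.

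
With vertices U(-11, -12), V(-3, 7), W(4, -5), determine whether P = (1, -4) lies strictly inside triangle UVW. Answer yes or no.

Barycentric coordinates of P: (29/229, 36/229, 164/229).
The three coordinates are positive, positive, positive; a point is interior exactly when all three are positive.

yes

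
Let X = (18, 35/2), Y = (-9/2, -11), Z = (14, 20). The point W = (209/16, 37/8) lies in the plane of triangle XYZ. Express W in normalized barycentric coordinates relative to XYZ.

Signed area of the reference triangle: [XYZ] = ½·(18·(-11−20) + (-9/2)·(20−(35/2)) + 14·(35/2−(-11))) = ½·(-558 − 45/4 + 399) = -681/8.
[WYZ] = ½·((209/16)·(-11−20) + (-9/2)·(20−(37/8)) + 14·(37/8−(-11))) = ½·(-6479/16 − 1107/16 + 875/4) = -2043/16, so the X-coordinate is (-2043/16)/(-681/8) = 3/2.
[XWZ] = ½·(18·(37/8−20) + (209/16)·(20−(35/2)) + 14·(35/2−(37/8))) = ½·(-1107/4 + 1045/32 + 721/4) = -2043/64, so the Y-coordinate is 3/8.
[XYW] = ½·(18·(-11−(37/8)) + (-9/2)·(37/8−(35/2)) + (209/16)·(35/2−(-11))) = ½·(-1125/4 + 927/16 + 11913/32) = 4767/64, so the Z-coordinate is -7/8.

(3/2, 3/8, -7/8)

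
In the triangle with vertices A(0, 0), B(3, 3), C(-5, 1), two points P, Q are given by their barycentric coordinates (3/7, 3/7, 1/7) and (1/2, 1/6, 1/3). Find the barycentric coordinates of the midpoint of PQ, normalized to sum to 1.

Since both coordinate triples sum to 1, the midpoint's barycentrics are the componentwise average.
(3/7+1/2)/2 = 13/28; similarly 25/84 and 5/21.

(13/28, 25/84, 5/21)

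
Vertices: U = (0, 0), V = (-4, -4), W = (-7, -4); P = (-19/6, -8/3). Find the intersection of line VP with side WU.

(-7/3, -4/3)

Barycentric coordinates of P with respect to UVW: (1/3, 1/2, 1/6).
On side WU the V-coordinate is zero; dropping P's V-weight 1/2 and renormalizing the remaining 1/6 : 1/3 gives weights 1/3, 2/3 on W, U.
Q = (1/3)·(-7, -4) + (2/3)·(0, 0) = (-7/3, -4/3).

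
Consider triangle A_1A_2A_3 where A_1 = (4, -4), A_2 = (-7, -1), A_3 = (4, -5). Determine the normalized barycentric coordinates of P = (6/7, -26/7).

(1/7, 2/7, 4/7)

Signed area of the reference triangle: [A_1A_2A_3] = ½·(4·(-1−(-5)) + (-7)·(-5−(-4)) + 4·(-4−(-1))) = ½·(16 + 7 − 12) = 11/2.
[PA_2A_3] = ½·((6/7)·(-1−(-5)) + (-7)·(-5−(-26/7)) + 4·(-26/7−(-1))) = ½·(24/7 + 9 − 76/7) = 11/14, so the A_1-coordinate is (11/14)/(11/2) = 1/7.
[A_1PA_3] = ½·(4·(-26/7−(-5)) + (6/7)·(-5−(-4)) + 4·(-4−(-26/7))) = ½·(36/7 − 6/7 − 8/7) = 11/7, so the A_2-coordinate is 2/7.
[A_1A_2P] = ½·(4·(-1−(-26/7)) + (-7)·(-26/7−(-4)) + (6/7)·(-4−(-1))) = ½·(76/7 − 2 − 18/7) = 22/7, so the A_3-coordinate is 4/7.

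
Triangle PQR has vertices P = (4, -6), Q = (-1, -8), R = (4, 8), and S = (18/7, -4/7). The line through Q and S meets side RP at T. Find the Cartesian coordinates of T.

Barycentric coordinates of S with respect to PQR: (2/7, 2/7, 3/7).
On side RP the Q-coordinate is zero; dropping S's Q-weight 2/7 and renormalizing the remaining 3/7 : 2/7 gives weights 3/5, 2/5 on R, P.
T = (3/5)·(4, 8) + (2/5)·(4, -6) = (4, 12/5).

(4, 12/5)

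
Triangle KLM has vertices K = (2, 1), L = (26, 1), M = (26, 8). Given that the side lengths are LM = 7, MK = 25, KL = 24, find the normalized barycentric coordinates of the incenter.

(1/8, 25/56, 3/7)

The incenter has barycentric coordinates proportional to the opposite side lengths: (7 : 25 : 24).
Normalizing by 7+25+24 = 56 gives (1/8, 25/56, 3/7).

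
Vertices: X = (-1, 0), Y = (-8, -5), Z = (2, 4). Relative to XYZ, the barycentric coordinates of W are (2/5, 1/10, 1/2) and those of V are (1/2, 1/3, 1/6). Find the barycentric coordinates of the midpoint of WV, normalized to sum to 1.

(9/20, 13/60, 1/3)

Since both coordinate triples sum to 1, the midpoint's barycentrics are the componentwise average.
(2/5+1/2)/2 = 9/20; similarly 13/60 and 1/3.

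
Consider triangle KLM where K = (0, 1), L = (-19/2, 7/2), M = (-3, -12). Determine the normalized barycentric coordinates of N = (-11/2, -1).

Signed area of the reference triangle: [KLM] = ½·(0·(7/2−(-12)) + (-19/2)·(-12−1) + (-3)·(1−(7/2))) = ½·(0 + 247/2 + 15/2) = 131/2.
[NLM] = ½·((-11/2)·(7/2−(-12)) + (-19/2)·(-12−(-1)) + (-3)·(-1−(7/2))) = ½·(-341/4 + 209/2 + 27/2) = 131/8, so the K-coordinate is (131/8)/(131/2) = 1/4.
[KNM] = ½·(0·(-1−(-12)) + (-11/2)·(-12−1) + (-3)·(1−(-1))) = ½·(0 + 143/2 − 6) = 131/4, so the L-coordinate is 1/2.
[KLN] = ½·(0·(7/2−(-1)) + (-19/2)·(-1−1) + (-11/2)·(1−(7/2))) = ½·(0 + 19 + 55/4) = 131/8, so the M-coordinate is 1/4.

(1/4, 1/2, 1/4)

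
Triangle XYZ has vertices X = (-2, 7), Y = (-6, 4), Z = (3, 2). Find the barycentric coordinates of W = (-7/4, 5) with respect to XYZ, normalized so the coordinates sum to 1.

(1/2, 1/4, 1/4)

Signed area of the reference triangle: [XYZ] = ½·((-2)·(4−2) + (-6)·(2−7) + 3·(7−4)) = ½·(-4 + 30 + 9) = 35/2.
[WYZ] = ½·((-7/4)·(4−2) + (-6)·(2−5) + 3·(5−4)) = ½·(-7/2 + 18 + 3) = 35/4, so the X-coordinate is (35/4)/(35/2) = 1/2.
[XWZ] = ½·((-2)·(5−2) + (-7/4)·(2−7) + 3·(7−5)) = ½·(-6 + 35/4 + 6) = 35/8, so the Y-coordinate is 1/4.
[XYW] = ½·((-2)·(4−5) + (-6)·(5−7) + (-7/4)·(7−4)) = ½·(2 + 12 − 21/4) = 35/8, so the Z-coordinate is 1/4.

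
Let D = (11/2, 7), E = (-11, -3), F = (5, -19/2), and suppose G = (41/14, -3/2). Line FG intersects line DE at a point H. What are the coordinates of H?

Barycentric coordinates of G with respect to DEF: (3/7, 1/7, 3/7).
On side DE the F-coordinate is zero; dropping G's F-weight 3/7 and renormalizing the remaining 3/7 : 1/7 gives weights 3/4, 1/4 on D, E.
H = (3/4)·(11/2, 7) + (1/4)·(-11, -3) = (11/8, 9/2).

(11/8, 9/2)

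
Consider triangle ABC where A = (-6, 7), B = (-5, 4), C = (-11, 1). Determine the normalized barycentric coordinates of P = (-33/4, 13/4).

Signed area of the reference triangle: [ABC] = ½·((-6)·(4−1) + (-5)·(1−7) + (-11)·(7−4)) = ½·(-18 + 30 − 33) = -21/2.
[PBC] = ½·((-33/4)·(4−1) + (-5)·(1−(13/4)) + (-11)·(13/4−4)) = ½·(-99/4 + 45/4 + 33/4) = -21/8, so the A-coordinate is (-21/8)/(-21/2) = 1/4.
[APC] = ½·((-6)·(13/4−1) + (-33/4)·(1−7) + (-11)·(7−(13/4))) = ½·(-27/2 + 99/2 − 165/4) = -21/8, so the B-coordinate is 1/4.
[ABP] = ½·((-6)·(4−(13/4)) + (-5)·(13/4−7) + (-33/4)·(7−4)) = ½·(-9/2 + 75/4 − 99/4) = -21/4, so the C-coordinate is 1/2.
Check: 1/4 + 1/4 + 1/2 = 1.

(1/4, 1/4, 1/2)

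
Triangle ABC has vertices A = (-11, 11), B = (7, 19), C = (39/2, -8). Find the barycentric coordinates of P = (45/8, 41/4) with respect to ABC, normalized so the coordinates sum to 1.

(1/4, 1/2, 1/4)

Signed area of the reference triangle: [ABC] = ½·((-11)·(19−(-8)) + 7·(-8−11) + (39/2)·(11−19)) = ½·(-297 − 133 − 156) = -293.
[PBC] = ½·((45/8)·(19−(-8)) + 7·(-8−(41/4)) + (39/2)·(41/4−19)) = ½·(1215/8 − 511/4 − 1365/8) = -293/4, so the A-coordinate is (-293/4)/(-293) = 1/4.
[APC] = ½·((-11)·(41/4−(-8)) + (45/8)·(-8−11) + (39/2)·(11−(41/4))) = ½·(-803/4 − 855/8 + 117/8) = -293/2, so the B-coordinate is 1/2.
[ABP] = ½·((-11)·(19−(41/4)) + 7·(41/4−11) + (45/8)·(11−19)) = ½·(-385/4 − 21/4 − 45) = -293/4, so the C-coordinate is 1/4.
Check: 1/4 + 1/2 + 1/4 = 1.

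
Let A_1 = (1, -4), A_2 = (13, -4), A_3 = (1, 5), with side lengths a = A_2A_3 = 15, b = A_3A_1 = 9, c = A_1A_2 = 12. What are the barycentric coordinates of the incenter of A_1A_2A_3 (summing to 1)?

(5/12, 1/4, 1/3)

The incenter has barycentric coordinates proportional to the opposite side lengths: (15 : 9 : 12).
Normalizing by 15+9+12 = 36 gives (5/12, 1/4, 1/3).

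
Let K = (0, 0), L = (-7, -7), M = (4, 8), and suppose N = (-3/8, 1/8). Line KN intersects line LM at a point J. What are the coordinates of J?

(-3/2, 1/2)

Barycentric coordinates of N with respect to KLM: (3/4, 1/8, 1/8).
On side LM the K-coordinate is zero; dropping N's K-weight 3/4 and renormalizing the remaining 1/8 : 1/8 gives weights 1/2, 1/2 on L, M.
J = (1/2)·(-7, -7) + (1/2)·(4, 8) = (-3/2, 1/2).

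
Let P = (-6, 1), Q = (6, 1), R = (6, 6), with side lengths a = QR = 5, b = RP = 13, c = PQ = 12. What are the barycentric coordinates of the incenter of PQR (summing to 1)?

The incenter has barycentric coordinates proportional to the opposite side lengths: (5 : 13 : 12).
Normalizing by 5+13+12 = 30 gives (1/6, 13/30, 2/5).

(1/6, 13/30, 2/5)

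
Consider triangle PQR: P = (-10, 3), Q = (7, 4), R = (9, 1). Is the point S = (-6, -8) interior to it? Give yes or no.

no

Barycentric coordinates of S: (63/53, -201/53, 191/53).
The three coordinates are positive, negative, positive; a point is interior exactly when all three are positive.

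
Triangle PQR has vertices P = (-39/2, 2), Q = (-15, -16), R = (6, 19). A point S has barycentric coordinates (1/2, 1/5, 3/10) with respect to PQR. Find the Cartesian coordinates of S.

(-219/20, 7/2)

S = (1/2)·P + (1/5)·Q + (3/10)·R.
x-coordinate: (1/2)·(-39/2) + (1/5)·(-15) + (3/10)·6 = -219/20.
y-coordinate: (1/2)·2 + (1/5)·(-16) + (3/10)·19 = 7/2.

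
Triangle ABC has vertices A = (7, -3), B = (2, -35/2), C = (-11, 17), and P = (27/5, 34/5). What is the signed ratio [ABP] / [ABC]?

1/5

[ABC] = ½·(7·(-35/2−17) + 2·(17−(-3)) + (-11)·(-3−(-35/2))) = ½·(-483/2 + 40 − 319/2) = -361/2.
[ABP] = ½·(7·(-35/2−(34/5)) + 2·(34/5−(-3)) + (27/5)·(-3−(-35/2))) = ½·(-1701/10 + 98/5 + 783/10) = -361/10, so the ratio is (-361/10)/(-361/2) = 1/5.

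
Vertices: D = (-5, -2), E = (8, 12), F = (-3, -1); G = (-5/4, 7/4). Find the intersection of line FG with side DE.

(-2/3, 8/3)

Barycentric coordinates of G with respect to DEF: (1/2, 1/4, 1/4).
On side DE the F-coordinate is zero; dropping G's F-weight 1/4 and renormalizing the remaining 1/2 : 1/4 gives weights 2/3, 1/3 on D, E.
H = (2/3)·(-5, -2) + (1/3)·(8, 12) = (-2/3, 8/3).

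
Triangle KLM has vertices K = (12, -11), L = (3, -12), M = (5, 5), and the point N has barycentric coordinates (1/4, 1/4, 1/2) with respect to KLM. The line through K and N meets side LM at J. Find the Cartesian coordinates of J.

Line KN meets LM where the K-coordinate vanishes; zeroing N's K-weight and renormalizing leaves L, M-weights 1/4 : 1/2 → (1/3, 2/3).
So J = (1/3)·L + (2/3)·M = (13/3, -2/3).

(13/3, -2/3)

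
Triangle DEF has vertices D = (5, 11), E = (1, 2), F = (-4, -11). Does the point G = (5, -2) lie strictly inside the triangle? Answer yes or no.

Barycentric coordinates of G: (72/7, -117/7, 52/7).
The three coordinates are positive, negative, positive; a point is interior exactly when all three are positive.

no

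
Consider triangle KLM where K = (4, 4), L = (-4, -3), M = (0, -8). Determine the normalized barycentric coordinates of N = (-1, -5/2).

Signed area of the reference triangle: [KLM] = ½·(4·(-3−(-8)) + (-4)·(-8−4) + 0·(4−(-3))) = ½·(20 + 48 + 0) = 34.
[NLM] = ½·((-1)·(-3−(-8)) + (-4)·(-8−(-5/2)) + 0·(-5/2−(-3))) = ½·(-5 + 22 + 0) = 17/2, so the K-coordinate is (17/2)/34 = 1/4.
[KNM] = ½·(4·(-5/2−(-8)) + (-1)·(-8−4) + 0·(4−(-5/2))) = ½·(22 + 12 + 0) = 17, so the L-coordinate is 1/2.
[KLN] = ½·(4·(-3−(-5/2)) + (-4)·(-5/2−4) + (-1)·(4−(-3))) = ½·(-2 + 26 − 7) = 17/2, so the M-coordinate is 1/4.
Check: 1/4 + 1/2 + 1/4 = 1.

(1/4, 1/2, 1/4)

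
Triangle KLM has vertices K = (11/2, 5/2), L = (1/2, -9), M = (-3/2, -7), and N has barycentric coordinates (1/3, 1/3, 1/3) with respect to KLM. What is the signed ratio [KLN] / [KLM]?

1/3

The signed ratio [KLN]/[KLM] equals the barycentric coordinate of N at vertex M, which is 1/3.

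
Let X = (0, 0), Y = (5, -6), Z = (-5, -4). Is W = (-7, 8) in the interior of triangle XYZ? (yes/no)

no

Barycentric coordinates of W: (58/25, -34/25, 1/25).
The three coordinates are positive, negative, positive; a point is interior exactly when all three are positive.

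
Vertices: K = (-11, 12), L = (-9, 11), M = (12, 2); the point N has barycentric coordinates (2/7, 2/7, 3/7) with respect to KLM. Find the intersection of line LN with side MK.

Line LN meets MK where the L-coordinate vanishes; zeroing N's L-weight and renormalizing leaves M, K-weights 3/7 : 2/7 → (3/5, 2/5).
So J = (3/5)·M + (2/5)·K = (14/5, 6).

(14/5, 6)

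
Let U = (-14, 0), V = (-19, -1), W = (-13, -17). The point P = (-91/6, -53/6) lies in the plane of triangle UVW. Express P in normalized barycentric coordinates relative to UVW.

(1/6, 1/3, 1/2)

Signed area of the reference triangle: [UVW] = ½·((-14)·(-1−(-17)) + (-19)·(-17−0) + (-13)·(0−(-1))) = ½·(-224 + 323 − 13) = 43.
[PVW] = ½·((-91/6)·(-1−(-17)) + (-19)·(-17−(-53/6)) + (-13)·(-53/6−(-1))) = ½·(-728/3 + 931/6 + 611/6) = 43/6, so the U-coordinate is (43/6)/43 = 1/6.
[UPW] = ½·((-14)·(-53/6−(-17)) + (-91/6)·(-17−0) + (-13)·(0−(-53/6))) = ½·(-343/3 + 1547/6 − 689/6) = 43/3, so the V-coordinate is 1/3.
[UVP] = ½·((-14)·(-1−(-53/6)) + (-19)·(-53/6−0) + (-91/6)·(0−(-1))) = ½·(-329/3 + 1007/6 − 91/6) = 43/2, so the W-coordinate is 1/2.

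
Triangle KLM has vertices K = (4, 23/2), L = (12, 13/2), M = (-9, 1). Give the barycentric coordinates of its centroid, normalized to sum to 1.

(1/3, 1/3, 1/3)

The centroid is the average of the vertices, so each weight is 1/3.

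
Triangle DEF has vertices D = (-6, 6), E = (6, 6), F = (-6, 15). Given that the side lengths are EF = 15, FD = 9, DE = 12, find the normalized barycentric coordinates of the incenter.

The incenter has barycentric coordinates proportional to the opposite side lengths: (15 : 9 : 12).
Normalizing by 15+9+12 = 36 gives (5/12, 1/4, 1/3).

(5/12, 1/4, 1/3)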